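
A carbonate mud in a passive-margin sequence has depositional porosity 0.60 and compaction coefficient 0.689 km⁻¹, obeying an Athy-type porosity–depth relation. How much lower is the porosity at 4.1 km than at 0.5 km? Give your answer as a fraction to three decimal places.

0.390

n(0.5) = 0.6·e^(−0.689×0.5) = 0.4251
n(4.1) = 0.6·e^(−0.689×4.1) = 0.0356
Δn = 0.4251 − 0.0356 = 0.3896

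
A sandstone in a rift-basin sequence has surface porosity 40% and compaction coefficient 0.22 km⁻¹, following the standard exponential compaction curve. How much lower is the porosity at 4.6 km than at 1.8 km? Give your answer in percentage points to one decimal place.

phi(1.8) = 0.4·e^(−0.22×1.8) = 0.2692
phi(4.6) = 0.4·e^(−0.22×4.6) = 0.1454
Δphi = 0.2692 − 0.1454 = 0.1238

12.4 percentage points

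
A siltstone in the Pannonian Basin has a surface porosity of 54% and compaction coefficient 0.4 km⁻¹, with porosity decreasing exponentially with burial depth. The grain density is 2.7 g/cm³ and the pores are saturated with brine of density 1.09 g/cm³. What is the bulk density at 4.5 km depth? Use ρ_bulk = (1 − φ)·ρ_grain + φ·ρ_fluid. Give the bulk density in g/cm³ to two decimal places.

Porosity at depth: phi = 0.54·exp(−0.4×4.5) = 0.54×0.1653 = 0.0893
Bulk density: ρ_b = (1−phi)ρ_g + phi·ρ_f = 0.9107×2.7 + 0.0893×1.09
       = 2.459 + 0.097 = 2.556 g/cm³

2.56 g/cm³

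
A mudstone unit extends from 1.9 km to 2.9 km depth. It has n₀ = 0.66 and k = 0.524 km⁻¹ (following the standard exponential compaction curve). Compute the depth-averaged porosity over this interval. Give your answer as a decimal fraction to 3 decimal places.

0.190

⟨n⟩ = (1/(z₂−z₁)) ∫ n₀ e^(−kz) dz = n₀·(e^(−k·z₁) − e^(−k·z₂)) / (k·(z₂−z₁))
e^(−0.524×1.9) = 0.3695; e^(−0.524×2.9) = 0.2188
⟨n⟩ = 0.66 × (0.3695 − 0.2188) / (0.524 × 1) = 0.66 × 0.2876 = 0.1898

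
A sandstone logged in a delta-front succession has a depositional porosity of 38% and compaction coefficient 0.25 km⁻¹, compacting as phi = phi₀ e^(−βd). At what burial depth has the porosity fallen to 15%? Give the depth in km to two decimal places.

Invert Athy's law: d = ln(phi₀/phi) / β
d = ln(0.38/0.15) / 0.25 = ln(2.533) / 0.25 = 0.9295 / 0.25 = 3.718 km

3.72 km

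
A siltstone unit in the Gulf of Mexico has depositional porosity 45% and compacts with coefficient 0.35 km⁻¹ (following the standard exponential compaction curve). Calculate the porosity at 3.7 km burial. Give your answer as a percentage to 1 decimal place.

12.3%

φ = φ₀·exp(−k·Z) = 0.45 × exp(−0.35 × 3.7) = 0.45 × exp(−1.295)
  = 0.45 × 0.2739 = 0.1233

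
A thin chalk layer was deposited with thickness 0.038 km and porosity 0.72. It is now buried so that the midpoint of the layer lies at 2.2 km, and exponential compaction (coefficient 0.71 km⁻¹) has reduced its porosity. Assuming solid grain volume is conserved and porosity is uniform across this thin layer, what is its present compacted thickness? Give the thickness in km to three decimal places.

Porosity at 2.2 km: phi = 0.72·exp(−0.71×2.2) = 0.1510
Solid-volume conservation: h(1−phi) = h₀(1−phi₀) ⇒ h = h₀·(1−phi₀)/(1−phi)
h = 0.038 × (1 − 0.72)/(1 − 0.1510) = 0.038 × 0.3298 = 0.0125 km

0.013 km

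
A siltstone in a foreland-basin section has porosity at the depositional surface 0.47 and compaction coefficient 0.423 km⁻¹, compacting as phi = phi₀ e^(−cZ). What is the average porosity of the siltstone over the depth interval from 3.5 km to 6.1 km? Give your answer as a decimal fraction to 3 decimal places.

⟨phi⟩ = (1/(Z₂−Z₁)) ∫ phi₀ e^(−cZ) dZ = phi₀·(e^(−c·Z₁) − e^(−c·Z₂)) / (c·(Z₂−Z₁))
e^(−0.423×3.5) = 0.2275; e^(−0.423×6.1) = 0.0758
⟨phi⟩ = 0.47 × (0.2275 − 0.0758) / (0.423 × 2.6) = 0.47 × 0.1380 = 0.0649

0.065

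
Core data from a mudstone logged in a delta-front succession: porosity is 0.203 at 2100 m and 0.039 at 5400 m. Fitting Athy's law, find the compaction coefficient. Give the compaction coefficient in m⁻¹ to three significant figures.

0.000500 m⁻¹

Working in km (1 km = 1000 m; β in km⁻¹ = β in m⁻¹ × 1000):
Athy: n(z) = n₀ e^(−βz) ⇒ n₁/n₂ = e^{β(z₂−z₁)} ⇒ β = ln(n₁/n₂)/(z₂−z₁)
β = ln(0.203/0.039) / (5.4 − 2.1) = ln(5.205) / 3.3 = 1.6496 / 3.3 = 0.4999 km⁻¹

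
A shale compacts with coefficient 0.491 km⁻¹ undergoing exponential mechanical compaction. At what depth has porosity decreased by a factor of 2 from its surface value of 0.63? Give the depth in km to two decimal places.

1.41 km

phi/phi₀ = 1/2 ⇒ exp(−k·d) = 1/2 ⇒ d = ln(2) / k
d = 0.6931 / 0.491 = 1.412 km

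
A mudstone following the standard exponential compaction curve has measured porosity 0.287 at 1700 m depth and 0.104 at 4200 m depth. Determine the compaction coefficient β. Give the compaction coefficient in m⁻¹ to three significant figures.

Working in km (1 km = 1000 m; β in km⁻¹ = β in m⁻¹ × 1000):
Athy: phi(d) = phi₀ e^(−βd) ⇒ phi₁/phi₂ = e^{β(d₂−d₁)} ⇒ β = ln(phi₁/phi₂)/(d₂−d₁)
β = ln(0.287/0.104) / (4.2 − 1.7) = ln(2.76) / 2.5 = 1.0151 / 2.5 = 0.406 km⁻¹

0.000406 m⁻¹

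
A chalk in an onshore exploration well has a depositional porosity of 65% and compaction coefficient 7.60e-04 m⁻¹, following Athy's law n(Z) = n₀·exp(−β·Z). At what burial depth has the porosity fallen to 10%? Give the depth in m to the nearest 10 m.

Working in km (1 km = 1000 m; β in km⁻¹ = β in m⁻¹ × 1000):
Invert Athy's law: Z = ln(n₀/n) / β
Z = ln(0.65/0.1) / 0.76 = ln(6.5) / 0.76 = 1.8718 / 0.76 = 2.463 km

2460 m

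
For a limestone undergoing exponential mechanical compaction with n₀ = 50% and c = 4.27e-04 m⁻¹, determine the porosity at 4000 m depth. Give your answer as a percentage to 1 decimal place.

Working in km (1 km = 1000 m; c in km⁻¹ = c in m⁻¹ × 1000):
n = n₀·exp(−c·d) = 0.5 × exp(−0.427 × 4) = 0.5 × exp(−1.708)
  = 0.5 × 0.1812 = 0.0906

9.1%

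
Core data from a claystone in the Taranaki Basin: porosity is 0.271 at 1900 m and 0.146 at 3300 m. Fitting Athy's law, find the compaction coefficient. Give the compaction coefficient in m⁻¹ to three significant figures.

0.000442 m⁻¹

Working in km (1 km = 1000 m; k in km⁻¹ = k in m⁻¹ × 1000):
Athy: φ(d) = φ₀ e^(−kd) ⇒ φ₁/φ₂ = e^{k(d₂−d₁)} ⇒ k = ln(φ₁/φ₂)/(d₂−d₁)
k = ln(0.271/0.146) / (3.3 − 1.9) = ln(1.856) / 1.4 = 0.6185 / 1.4 = 0.4418 km⁻¹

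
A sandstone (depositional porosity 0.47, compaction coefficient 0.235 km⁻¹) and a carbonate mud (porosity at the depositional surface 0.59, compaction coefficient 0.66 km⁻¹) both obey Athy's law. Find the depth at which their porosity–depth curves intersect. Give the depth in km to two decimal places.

0.54 km

Set n₀ₐ e^(−cₐd) = n₀ᵦ e^(−cᵦd) ⇒ ln(n₀ₐ/n₀ᵦ) = (cₐ − cᵦ)·d
d = ln(0.47/0.59) / (0.235 − 0.66) = -0.2274 / -0.425 = 0.535 km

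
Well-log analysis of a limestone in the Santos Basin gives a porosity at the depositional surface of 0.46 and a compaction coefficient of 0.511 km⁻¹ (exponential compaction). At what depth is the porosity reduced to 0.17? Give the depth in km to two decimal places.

Invert Athy's law: z = ln(phi₀/phi) / c
z = ln(0.46/0.17) / 0.511 = ln(2.706) / 0.511 = 0.9954 / 0.511 = 1.948 km

1.95 km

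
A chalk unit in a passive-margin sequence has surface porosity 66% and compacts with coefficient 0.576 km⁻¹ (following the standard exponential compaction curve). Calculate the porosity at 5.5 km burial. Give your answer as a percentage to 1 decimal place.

phi = phi₀·exp(−β·Z) = 0.66 × exp(−0.576 × 5.5) = 0.66 × exp(−3.168)
  = 0.66 × 0.0421 = 0.0278

2.8%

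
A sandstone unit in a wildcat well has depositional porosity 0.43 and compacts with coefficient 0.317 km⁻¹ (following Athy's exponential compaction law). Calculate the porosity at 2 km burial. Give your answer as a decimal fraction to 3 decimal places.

0.228

phi = phi₀·exp(−c·z) = 0.43 × exp(−0.317 × 2) = 0.43 × exp(−0.634)
  = 0.43 × 0.5305 = 0.2281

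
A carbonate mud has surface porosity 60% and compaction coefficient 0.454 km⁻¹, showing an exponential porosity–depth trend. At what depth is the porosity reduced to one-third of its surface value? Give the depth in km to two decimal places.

2.42 km

n/n₀ = 1/3 ⇒ exp(−k·z) = 1/3 ⇒ z = ln(3) / k
z = 1.0986 / 0.454 = 2.420 km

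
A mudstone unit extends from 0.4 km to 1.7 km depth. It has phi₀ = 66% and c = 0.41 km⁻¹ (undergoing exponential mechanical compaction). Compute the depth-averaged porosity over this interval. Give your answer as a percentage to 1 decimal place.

⟨phi⟩ = (1/(d₂−d₁)) ∫ phi₀ e^(−cd) dd = phi₀·(e^(−c·d₁) − e^(−c·d₂)) / (c·(d₂−d₁))
e^(−0.41×0.4) = 0.8487; e^(−0.41×1.7) = 0.4981
⟨phi⟩ = 0.66 × (0.8487 − 0.4981) / (0.41 × 1.3) = 0.66 × 0.6579 = 0.4342

43.4%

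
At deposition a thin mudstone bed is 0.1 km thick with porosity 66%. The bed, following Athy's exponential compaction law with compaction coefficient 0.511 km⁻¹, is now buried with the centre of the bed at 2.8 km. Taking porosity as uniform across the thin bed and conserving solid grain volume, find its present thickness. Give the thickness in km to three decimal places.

Porosity at 2.8 km: φ = 0.66·exp(−0.511×2.8) = 0.1578
Solid-volume conservation: h(1−φ) = h₀(1−φ₀) ⇒ h = h₀·(1−φ₀)/(1−φ)
h = 0.1 × (1 − 0.66)/(1 − 0.1578) = 0.1 × 0.4037 = 0.0404 km

0.040 km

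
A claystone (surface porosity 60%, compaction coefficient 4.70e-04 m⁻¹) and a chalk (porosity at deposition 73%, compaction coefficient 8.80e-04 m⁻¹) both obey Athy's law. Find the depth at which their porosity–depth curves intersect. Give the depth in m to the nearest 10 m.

480 m

Working in km (1 km = 1000 m; β in km⁻¹ = β in m⁻¹ × 1000):
Set φ₀ₐ e^(−βₐz) = φ₀ᵦ e^(−βᵦz) ⇒ ln(φ₀ₐ/φ₀ᵦ) = (βₐ − βᵦ)·z
z = ln(0.6/0.73) / (0.47 − 0.88) = -0.1961 / -0.41 = 0.478 km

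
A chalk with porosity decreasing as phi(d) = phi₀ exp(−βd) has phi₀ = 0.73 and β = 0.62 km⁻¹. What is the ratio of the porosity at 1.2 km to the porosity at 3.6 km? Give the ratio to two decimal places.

phi(d₁)/phi(d₂) = e^(−β·d₁)/e^(−β·d₂) = e^{β(d₂−d₁)}
= exp(0.62 × 2.4) = exp(1.488) = 4.4282

4.43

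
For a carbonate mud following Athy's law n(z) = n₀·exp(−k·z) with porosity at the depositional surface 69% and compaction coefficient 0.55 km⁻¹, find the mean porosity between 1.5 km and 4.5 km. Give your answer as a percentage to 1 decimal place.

⟨n⟩ = (1/(z₂−z₁)) ∫ n₀ e^(−kz) dz = n₀·(e^(−k·z₁) − e^(−k·z₂)) / (k·(z₂−z₁))
e^(−0.55×1.5) = 0.4382; e^(−0.55×4.5) = 0.0842
⟨n⟩ = 0.69 × (0.4382 − 0.0842) / (0.55 × 3) = 0.69 × 0.2146 = 0.1481

14.8%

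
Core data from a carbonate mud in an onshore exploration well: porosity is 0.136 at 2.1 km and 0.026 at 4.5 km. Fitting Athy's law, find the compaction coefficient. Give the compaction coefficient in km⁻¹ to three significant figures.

0.689 km⁻¹

Athy: φ(z) = φ₀ e^(−cz) ⇒ φ₁/φ₂ = e^{c(z₂−z₁)} ⇒ c = ln(φ₁/φ₂)/(z₂−z₁)
c = ln(0.136/0.026) / (4.5 − 2.1) = ln(5.231) / 2.4 = 1.6546 / 2.4 = 0.6894 km⁻¹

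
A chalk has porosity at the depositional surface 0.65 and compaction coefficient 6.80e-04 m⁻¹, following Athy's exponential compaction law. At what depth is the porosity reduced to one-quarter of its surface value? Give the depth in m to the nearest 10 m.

2040 m

Working in km (1 km = 1000 m; β in km⁻¹ = β in m⁻¹ × 1000):
φ/φ₀ = 1/4 ⇒ exp(−β·Z) = 1/4 ⇒ Z = ln(4) / β
Z = 1.3863 / 0.68 = 2.039 km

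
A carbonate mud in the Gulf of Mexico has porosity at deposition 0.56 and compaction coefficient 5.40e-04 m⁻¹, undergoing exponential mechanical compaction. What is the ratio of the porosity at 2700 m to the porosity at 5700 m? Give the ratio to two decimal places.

5.05

Working in km (1 km = 1000 m; c in km⁻¹ = c in m⁻¹ × 1000):
n(z₁)/n(z₂) = e^(−c·z₁)/e^(−c·z₂) = e^{c(z₂−z₁)}
= exp(0.54 × 3) = exp(1.62) = 5.0531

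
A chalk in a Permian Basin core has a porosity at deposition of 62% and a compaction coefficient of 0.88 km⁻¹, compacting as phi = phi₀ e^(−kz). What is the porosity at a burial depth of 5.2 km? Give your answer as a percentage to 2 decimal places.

phi = phi₀·exp(−k·z) = 0.62 × exp(−0.88 × 5.2) = 0.62 × exp(−4.576)
  = 0.62 × 0.0103 = 0.0064

0.64%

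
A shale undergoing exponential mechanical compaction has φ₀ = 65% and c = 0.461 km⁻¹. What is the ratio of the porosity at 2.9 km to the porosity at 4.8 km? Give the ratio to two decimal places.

φ(z₁)/φ(z₂) = e^(−c·z₁)/e^(−c·z₂) = e^{c(z₂−z₁)}
= exp(0.461 × 1.9) = exp(0.8759) = 2.4010

2.40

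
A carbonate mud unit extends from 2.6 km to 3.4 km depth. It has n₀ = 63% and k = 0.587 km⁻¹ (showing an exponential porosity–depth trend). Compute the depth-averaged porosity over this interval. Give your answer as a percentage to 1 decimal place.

⟨n⟩ = (1/(Z₂−Z₁)) ∫ n₀ e^(−kZ) dZ = n₀·(e^(−k·Z₁) − e^(−k·Z₂)) / (k·(Z₂−Z₁))
e^(−0.587×2.6) = 0.2174; e^(−0.587×3.4) = 0.1359
⟨n⟩ = 0.63 × (0.2174 − 0.1359) / (0.587 × 0.8) = 0.63 × 0.1735 = 0.1093

10.9%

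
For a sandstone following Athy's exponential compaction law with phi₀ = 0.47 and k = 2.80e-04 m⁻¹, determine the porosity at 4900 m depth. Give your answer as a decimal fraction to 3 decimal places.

Working in km (1 km = 1000 m; k in km⁻¹ = k in m⁻¹ × 1000):
phi = phi₀·exp(−k·z) = 0.47 × exp(−0.28 × 4.9) = 0.47 × exp(−1.372)
  = 0.47 × 0.2536 = 0.1192

0.119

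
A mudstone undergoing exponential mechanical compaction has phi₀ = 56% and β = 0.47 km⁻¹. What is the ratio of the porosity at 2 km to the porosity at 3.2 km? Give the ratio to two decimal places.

1.76

phi(z₁)/phi(z₂) = e^(−β·z₁)/e^(−β·z₂) = e^{β(z₂−z₁)}
= exp(0.47 × 1.2) = exp(0.564) = 1.7577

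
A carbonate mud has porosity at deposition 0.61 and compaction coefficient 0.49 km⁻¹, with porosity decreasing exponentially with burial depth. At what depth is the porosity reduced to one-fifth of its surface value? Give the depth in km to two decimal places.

phi/phi₀ = 1/5 ⇒ exp(−c·z) = 1/5 ⇒ z = ln(5) / c
z = 1.6094 / 0.49 = 3.285 km

3.28 km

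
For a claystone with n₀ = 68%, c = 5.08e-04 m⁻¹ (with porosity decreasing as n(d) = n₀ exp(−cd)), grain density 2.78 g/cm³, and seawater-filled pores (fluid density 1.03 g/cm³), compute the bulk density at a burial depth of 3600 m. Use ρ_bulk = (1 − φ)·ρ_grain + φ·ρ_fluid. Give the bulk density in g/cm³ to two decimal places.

Working in km (1 km = 1000 m; c in km⁻¹ = c in m⁻¹ × 1000):
Porosity at depth: n = 0.68·exp(−0.508×3.6) = 0.68×0.1606 = 0.1092
Bulk density: ρ_b = (1−n)ρ_g + n·ρ_f = 0.8908×2.78 + 0.1092×1.03
       = 2.476 + 0.112 = 2.589 g/cm³

2.59 g/cm³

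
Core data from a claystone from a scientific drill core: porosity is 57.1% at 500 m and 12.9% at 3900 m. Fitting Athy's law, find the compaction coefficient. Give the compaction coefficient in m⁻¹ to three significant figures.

0.000438 m⁻¹

Working in km (1 km = 1000 m; k in km⁻¹ = k in m⁻¹ × 1000):
Athy: n(z) = n₀ e^(−kz) ⇒ n₁/n₂ = e^{k(z₂−z₁)} ⇒ k = ln(n₁/n₂)/(z₂−z₁)
k = ln(0.571/0.129) / (3.9 − 0.5) = ln(4.426) / 3.4 = 1.4876 / 3.4 = 0.4375 km⁻¹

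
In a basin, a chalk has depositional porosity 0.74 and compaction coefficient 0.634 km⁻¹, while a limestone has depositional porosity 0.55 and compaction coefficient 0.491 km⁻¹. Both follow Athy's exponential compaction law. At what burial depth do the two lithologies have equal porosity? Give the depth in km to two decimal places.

2.08 km

Set phi₀ₐ e^(−kₐZ) = phi₀ᵦ e^(−kᵦZ) ⇒ ln(phi₀ₐ/phi₀ᵦ) = (kₐ − kᵦ)·Z
Z = ln(0.74/0.55) / (0.634 − 0.491) = 0.2967 / 0.143 = 2.075 km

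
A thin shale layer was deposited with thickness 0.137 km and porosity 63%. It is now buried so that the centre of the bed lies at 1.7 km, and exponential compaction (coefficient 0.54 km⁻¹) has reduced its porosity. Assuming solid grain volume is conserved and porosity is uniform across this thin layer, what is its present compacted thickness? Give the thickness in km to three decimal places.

0.068 km

Porosity at 1.7 km: phi = 0.63·exp(−0.54×1.7) = 0.2516
Solid-volume conservation: h(1−phi) = h₀(1−phi₀) ⇒ h = h₀·(1−phi₀)/(1−phi)
h = 0.137 × (1 − 0.63)/(1 − 0.2516) = 0.137 × 0.4944 = 0.0677 km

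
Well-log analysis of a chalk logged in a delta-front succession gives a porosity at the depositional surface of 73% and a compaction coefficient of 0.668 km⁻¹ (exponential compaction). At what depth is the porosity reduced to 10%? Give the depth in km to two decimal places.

2.98 km

Invert Athy's law: d = ln(n₀/n) / c
d = ln(0.73/0.1) / 0.668 = ln(7.3) / 0.668 = 1.9879 / 0.668 = 2.976 km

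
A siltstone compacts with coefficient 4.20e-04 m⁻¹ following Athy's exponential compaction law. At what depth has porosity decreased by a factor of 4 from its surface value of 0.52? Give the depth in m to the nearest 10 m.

Working in km (1 km = 1000 m; k in km⁻¹ = k in m⁻¹ × 1000):
n/n₀ = 1/4 ⇒ exp(−k·Z) = 1/4 ⇒ Z = ln(4) / k
Z = 1.3863 / 0.42 = 3.301 km

3300 m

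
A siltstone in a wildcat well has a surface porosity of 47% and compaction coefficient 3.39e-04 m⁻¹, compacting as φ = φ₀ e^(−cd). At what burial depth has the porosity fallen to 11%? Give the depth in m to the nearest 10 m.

4280 m

Working in km (1 km = 1000 m; c in km⁻¹ = c in m⁻¹ × 1000):
Invert Athy's law: d = ln(φ₀/φ) / c
d = ln(0.47/0.11) / 0.339 = ln(4.273) / 0.339 = 1.4523 / 0.339 = 4.284 km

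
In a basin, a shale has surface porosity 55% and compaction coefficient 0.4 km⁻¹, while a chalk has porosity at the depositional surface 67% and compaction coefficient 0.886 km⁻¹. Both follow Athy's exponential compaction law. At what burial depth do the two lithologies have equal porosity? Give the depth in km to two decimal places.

Set phi₀ₐ e^(−βₐz) = phi₀ᵦ e^(−βᵦz) ⇒ ln(phi₀ₐ/phi₀ᵦ) = (βₐ − βᵦ)·z
z = ln(0.55/0.67) / (0.4 − 0.886) = -0.1974 / -0.486 = 0.406 km

0.41 km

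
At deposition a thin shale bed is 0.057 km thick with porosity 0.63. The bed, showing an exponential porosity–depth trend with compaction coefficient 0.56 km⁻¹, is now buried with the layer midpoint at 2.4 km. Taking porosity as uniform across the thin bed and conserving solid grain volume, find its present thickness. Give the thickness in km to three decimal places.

Porosity at 2.4 km: φ = 0.63·exp(−0.56×2.4) = 0.1643
Solid-volume conservation: h(1−φ) = h₀(1−φ₀) ⇒ h = h₀·(1−φ₀)/(1−φ)
h = 0.057 × (1 − 0.63)/(1 − 0.1643) = 0.057 × 0.4427 = 0.0252 km

0.025 km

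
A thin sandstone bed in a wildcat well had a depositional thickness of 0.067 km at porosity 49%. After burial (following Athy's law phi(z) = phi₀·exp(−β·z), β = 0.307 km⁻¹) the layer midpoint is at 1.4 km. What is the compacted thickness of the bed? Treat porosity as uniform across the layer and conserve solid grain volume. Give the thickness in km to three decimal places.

0.050 km

Porosity at 1.4 km: phi = 0.49·exp(−0.307×1.4) = 0.3188
Solid-volume conservation: h(1−phi) = h₀(1−phi₀) ⇒ h = h₀·(1−phi₀)/(1−phi)
h = 0.067 × (1 − 0.49)/(1 − 0.3188) = 0.067 × 0.7487 = 0.0502 km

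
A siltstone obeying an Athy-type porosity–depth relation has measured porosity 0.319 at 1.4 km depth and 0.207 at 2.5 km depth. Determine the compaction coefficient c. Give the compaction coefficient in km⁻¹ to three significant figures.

0.393 km⁻¹

Athy: phi(d) = phi₀ e^(−cd) ⇒ phi₁/phi₂ = e^{c(d₂−d₁)} ⇒ c = ln(phi₁/phi₂)/(d₂−d₁)
c = ln(0.319/0.207) / (2.5 − 1.4) = ln(1.541) / 1.1 = 0.4325 / 1.1 = 0.3932 km⁻¹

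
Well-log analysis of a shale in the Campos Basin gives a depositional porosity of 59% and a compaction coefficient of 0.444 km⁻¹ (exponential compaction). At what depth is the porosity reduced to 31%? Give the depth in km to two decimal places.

Invert Athy's law: Z = ln(n₀/n) / β
Z = ln(0.59/0.31) / 0.444 = ln(1.903) / 0.444 = 0.6436 / 0.444 = 1.449 km

1.45 km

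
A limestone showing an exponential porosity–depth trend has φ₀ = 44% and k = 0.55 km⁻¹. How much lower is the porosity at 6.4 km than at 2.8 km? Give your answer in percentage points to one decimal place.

8.1 percentage points

φ(2.8) = 0.44·e^(−0.55×2.8) = 0.0943
φ(6.4) = 0.44·e^(−0.55×6.4) = 0.0130
Δφ = 0.0943 − 0.0130 = 0.0813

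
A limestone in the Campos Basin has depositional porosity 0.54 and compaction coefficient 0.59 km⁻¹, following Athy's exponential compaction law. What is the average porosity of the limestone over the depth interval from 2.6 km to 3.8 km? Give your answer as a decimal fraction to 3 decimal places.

0.083

⟨n⟩ = (1/(Z₂−Z₁)) ∫ n₀ e^(−βZ) dZ = n₀·(e^(−β·Z₁) − e^(−β·Z₂)) / (β·(Z₂−Z₁))
e^(−0.59×2.6) = 0.2157; e^(−0.59×3.8) = 0.1062
⟨n⟩ = 0.54 × (0.2157 − 0.1062) / (0.59 × 1.2) = 0.54 × 0.1546 = 0.0835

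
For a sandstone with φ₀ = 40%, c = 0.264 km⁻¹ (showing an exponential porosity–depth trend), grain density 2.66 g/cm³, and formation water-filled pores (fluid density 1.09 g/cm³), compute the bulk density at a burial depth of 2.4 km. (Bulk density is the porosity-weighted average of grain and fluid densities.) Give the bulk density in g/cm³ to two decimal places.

Porosity at depth: φ = 0.4·exp(−0.264×2.4) = 0.4×0.5307 = 0.2123
Bulk density: ρ_b = (1−φ)ρ_g + φ·ρ_f = 0.7877×2.66 + 0.2123×1.09
       = 2.095 + 0.231 = 2.327 g/cm³

2.33 g/cm³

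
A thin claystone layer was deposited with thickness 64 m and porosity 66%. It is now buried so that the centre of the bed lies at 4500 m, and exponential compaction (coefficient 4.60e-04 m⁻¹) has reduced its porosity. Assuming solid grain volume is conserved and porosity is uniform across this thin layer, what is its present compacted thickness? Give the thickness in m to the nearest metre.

Working in km (1 km = 1000 m; c in km⁻¹ = c in m⁻¹ × 1000):
Porosity at 4.5 km: n = 0.66·exp(−0.46×4.5) = 0.0833
Solid-volume conservation: h(1−n) = h₀(1−n₀) ⇒ h = h₀·(1−n₀)/(1−n)
h = 0.064 × (1 − 0.66)/(1 − 0.0833) = 0.064 × 0.3709 = 0.0237 km

24 m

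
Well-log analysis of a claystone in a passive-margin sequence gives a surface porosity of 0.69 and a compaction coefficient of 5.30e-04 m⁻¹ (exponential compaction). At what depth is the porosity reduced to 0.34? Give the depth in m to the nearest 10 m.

1340 m

Working in km (1 km = 1000 m; c in km⁻¹ = c in m⁻¹ × 1000):
Invert Athy's law: Z = ln(φ₀/φ) / c
Z = ln(0.69/0.34) / 0.53 = ln(2.029) / 0.53 = 0.7077 / 0.53 = 1.335 km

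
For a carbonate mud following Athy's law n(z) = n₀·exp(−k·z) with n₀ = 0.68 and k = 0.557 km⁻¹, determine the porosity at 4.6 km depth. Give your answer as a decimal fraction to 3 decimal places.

n = n₀·exp(−k·z) = 0.68 × exp(−0.557 × 4.6) = 0.68 × exp(−2.562)
  = 0.68 × 0.0771 = 0.0525

0.052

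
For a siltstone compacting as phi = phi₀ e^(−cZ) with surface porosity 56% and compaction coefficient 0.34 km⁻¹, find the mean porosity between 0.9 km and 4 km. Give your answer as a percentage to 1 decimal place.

⟨phi⟩ = (1/(Z₂−Z₁)) ∫ phi₀ e^(−cZ) dZ = phi₀·(e^(−c·Z₁) − e^(−c·Z₂)) / (c·(Z₂−Z₁))
e^(−0.34×0.9) = 0.7364; e^(−0.34×4) = 0.2567
⟨phi⟩ = 0.56 × (0.7364 − 0.2567) / (0.34 × 3.1) = 0.56 × 0.4551 = 0.2549

25.5%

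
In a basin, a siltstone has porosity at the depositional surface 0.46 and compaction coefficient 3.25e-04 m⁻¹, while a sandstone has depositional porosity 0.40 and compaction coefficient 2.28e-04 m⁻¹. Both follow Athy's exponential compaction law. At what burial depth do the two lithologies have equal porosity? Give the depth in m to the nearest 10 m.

1440 m

Working in km (1 km = 1000 m; c in km⁻¹ = c in m⁻¹ × 1000):
Set φ₀ₐ e^(−cₐd) = φ₀ᵦ e^(−cᵦd) ⇒ ln(φ₀ₐ/φ₀ᵦ) = (cₐ − cᵦ)·d
d = ln(0.46/0.4) / (0.325 − 0.228) = 0.1398 / 0.097 = 1.441 km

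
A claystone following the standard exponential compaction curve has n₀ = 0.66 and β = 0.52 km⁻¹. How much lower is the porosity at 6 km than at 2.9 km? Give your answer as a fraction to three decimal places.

n(2.9) = 0.66·e^(−0.52×2.9) = 0.1461
n(6) = 0.66·e^(−0.52×6) = 0.0291
Δn = 0.1461 − 0.0291 = 0.1169

0.117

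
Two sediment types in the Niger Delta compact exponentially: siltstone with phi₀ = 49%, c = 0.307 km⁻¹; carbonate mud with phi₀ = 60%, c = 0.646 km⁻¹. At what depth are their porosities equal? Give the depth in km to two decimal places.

Set phi₀ₐ e^(−cₐZ) = phi₀ᵦ e^(−cᵦZ) ⇒ ln(phi₀ₐ/phi₀ᵦ) = (cₐ − cᵦ)·Z
Z = ln(0.49/0.6) / (0.307 − 0.646) = -0.2025 / -0.339 = 0.597 km

0.60 km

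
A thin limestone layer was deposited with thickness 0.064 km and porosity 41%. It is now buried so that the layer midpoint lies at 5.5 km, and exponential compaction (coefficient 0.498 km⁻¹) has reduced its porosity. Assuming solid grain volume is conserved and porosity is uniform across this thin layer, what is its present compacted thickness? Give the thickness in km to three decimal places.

0.039 km

Porosity at 5.5 km: φ = 0.41·exp(−0.498×5.5) = 0.0265
Solid-volume conservation: h(1−φ) = h₀(1−φ₀) ⇒ h = h₀·(1−φ₀)/(1−φ)
h = 0.064 × (1 − 0.41)/(1 − 0.0265) = 0.064 × 0.6061 = 0.0388 km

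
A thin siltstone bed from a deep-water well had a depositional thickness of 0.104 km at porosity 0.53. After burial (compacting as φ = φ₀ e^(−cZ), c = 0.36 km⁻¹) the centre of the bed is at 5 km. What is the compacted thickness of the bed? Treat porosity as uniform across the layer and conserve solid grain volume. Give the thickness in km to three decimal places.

0.054 km

Porosity at 5 km: φ = 0.53·exp(−0.36×5) = 0.0876
Solid-volume conservation: h(1−φ) = h₀(1−φ₀) ⇒ h = h₀·(1−φ₀)/(1−φ)
h = 0.104 × (1 − 0.53)/(1 − 0.0876) = 0.104 × 0.5151 = 0.0536 km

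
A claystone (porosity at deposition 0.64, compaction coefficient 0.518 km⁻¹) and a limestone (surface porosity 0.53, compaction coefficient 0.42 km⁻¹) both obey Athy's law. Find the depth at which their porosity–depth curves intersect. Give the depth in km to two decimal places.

Set n₀ₐ e^(−cₐZ) = n₀ᵦ e^(−cᵦZ) ⇒ ln(n₀ₐ/n₀ᵦ) = (cₐ − cᵦ)·Z
Z = ln(0.64/0.53) / (0.518 − 0.42) = 0.1886 / 0.098 = 1.924 km

1.92 km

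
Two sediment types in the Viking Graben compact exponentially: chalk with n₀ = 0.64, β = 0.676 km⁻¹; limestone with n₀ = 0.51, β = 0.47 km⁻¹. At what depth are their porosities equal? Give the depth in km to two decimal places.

Set n₀ₐ e^(−βₐd) = n₀ᵦ e^(−βᵦd) ⇒ ln(n₀ₐ/n₀ᵦ) = (βₐ − βᵦ)·d
d = ln(0.64/0.51) / (0.676 − 0.47) = 0.2271 / 0.206 = 1.102 km

1.10 km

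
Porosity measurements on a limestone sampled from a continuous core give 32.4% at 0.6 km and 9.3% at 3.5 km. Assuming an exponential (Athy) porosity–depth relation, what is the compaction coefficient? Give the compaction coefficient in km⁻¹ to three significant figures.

0.430 km⁻¹

Athy: phi(d) = phi₀ e^(−kd) ⇒ phi₁/phi₂ = e^{k(d₂−d₁)} ⇒ k = ln(phi₁/phi₂)/(d₂−d₁)
k = ln(0.324/0.093) / (3.5 − 0.6) = ln(3.484) / 2.9 = 1.2481 / 2.9 = 0.4304 km⁻¹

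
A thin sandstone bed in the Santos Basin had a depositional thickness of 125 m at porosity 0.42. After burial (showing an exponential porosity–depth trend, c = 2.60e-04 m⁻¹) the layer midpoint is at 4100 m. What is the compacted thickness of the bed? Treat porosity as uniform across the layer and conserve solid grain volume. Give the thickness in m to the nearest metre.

Working in km (1 km = 1000 m; c in km⁻¹ = c in m⁻¹ × 1000):
Porosity at 4.1 km: phi = 0.42·exp(−0.26×4.1) = 0.1446
Solid-volume conservation: h(1−phi) = h₀(1−phi₀) ⇒ h = h₀·(1−phi₀)/(1−phi)
h = 0.125 × (1 − 0.42)/(1 − 0.1446) = 0.125 × 0.6781 = 0.0848 km

85 m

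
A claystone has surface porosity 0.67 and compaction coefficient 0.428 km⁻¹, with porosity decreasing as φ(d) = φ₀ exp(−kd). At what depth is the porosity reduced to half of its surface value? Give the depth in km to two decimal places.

1.62 km

φ/φ₀ = 1/2 ⇒ exp(−k·d) = 1/2 ⇒ d = ln(2) / k
d = 0.6931 / 0.428 = 1.620 km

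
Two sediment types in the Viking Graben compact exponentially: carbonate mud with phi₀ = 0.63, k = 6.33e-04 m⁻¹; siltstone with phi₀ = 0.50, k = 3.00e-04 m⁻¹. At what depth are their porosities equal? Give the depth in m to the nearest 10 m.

Working in km (1 km = 1000 m; k in km⁻¹ = k in m⁻¹ × 1000):
Set phi₀ₐ e^(−kₐd) = phi₀ᵦ e^(−kᵦd) ⇒ ln(phi₀ₐ/phi₀ᵦ) = (kₐ − kᵦ)·d
d = ln(0.63/0.5) / (0.633 − 0.3) = 0.2311 / 0.333 = 0.694 km

690 m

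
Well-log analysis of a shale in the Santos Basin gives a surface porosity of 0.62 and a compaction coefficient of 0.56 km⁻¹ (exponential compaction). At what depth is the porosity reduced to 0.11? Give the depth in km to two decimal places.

Invert Athy's law: d = ln(φ₀/φ) / β
d = ln(0.62/0.11) / 0.56 = ln(5.636) / 0.56 = 1.7292 / 0.56 = 3.088 km

3.09 km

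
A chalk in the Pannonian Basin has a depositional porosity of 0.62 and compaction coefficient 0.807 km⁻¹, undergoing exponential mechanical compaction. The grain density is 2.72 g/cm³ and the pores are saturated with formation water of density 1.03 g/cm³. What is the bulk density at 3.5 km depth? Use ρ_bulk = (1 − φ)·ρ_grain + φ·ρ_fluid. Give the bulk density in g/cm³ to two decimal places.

2.66 g/cm³

Porosity at depth: phi = 0.62·exp(−0.807×3.5) = 0.62×0.0593 = 0.0368
Bulk density: ρ_b = (1−phi)ρ_g + phi·ρ_f = 0.9632×2.72 + 0.0368×1.03
       = 2.620 + 0.038 = 2.658 g/cm³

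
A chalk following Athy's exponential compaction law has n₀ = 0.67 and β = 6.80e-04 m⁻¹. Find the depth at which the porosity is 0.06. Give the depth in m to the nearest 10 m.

Working in km (1 km = 1000 m; β in km⁻¹ = β in m⁻¹ × 1000):
Invert Athy's law: z = ln(n₀/n) / β
z = ln(0.67/0.06) / 0.68 = ln(11.17) / 0.68 = 2.4129 / 0.68 = 3.548 km

3550 m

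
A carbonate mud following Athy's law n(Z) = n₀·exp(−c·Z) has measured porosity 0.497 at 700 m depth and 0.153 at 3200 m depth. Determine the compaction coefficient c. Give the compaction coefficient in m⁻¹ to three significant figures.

Working in km (1 km = 1000 m; c in km⁻¹ = c in m⁻¹ × 1000):
Athy: n(Z) = n₀ e^(−cZ) ⇒ n₁/n₂ = e^{c(Z₂−Z₁)} ⇒ c = ln(n₁/n₂)/(Z₂−Z₁)
c = ln(0.497/0.153) / (3.2 − 0.7) = ln(3.248) / 2.5 = 1.1782 / 2.5 = 0.4713 km⁻¹

0.000471 m⁻¹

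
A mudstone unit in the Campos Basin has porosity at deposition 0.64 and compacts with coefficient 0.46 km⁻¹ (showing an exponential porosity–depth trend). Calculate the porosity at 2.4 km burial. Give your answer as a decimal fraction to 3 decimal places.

0.212

φ = φ₀·exp(−β·z) = 0.64 × exp(−0.46 × 2.4) = 0.64 × exp(−1.104)
  = 0.64 × 0.3315 = 0.2122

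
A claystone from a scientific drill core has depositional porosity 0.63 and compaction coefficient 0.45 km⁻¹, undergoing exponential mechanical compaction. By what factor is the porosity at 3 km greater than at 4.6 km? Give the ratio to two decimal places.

2.05

phi(z₁)/phi(z₂) = e^(−k·z₁)/e^(−k·z₂) = e^{k(z₂−z₁)}
= exp(0.45 × 1.6) = exp(0.72) = 2.0544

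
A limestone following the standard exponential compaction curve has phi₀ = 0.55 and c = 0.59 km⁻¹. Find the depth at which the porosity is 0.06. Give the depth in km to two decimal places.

3.76 km

Invert Athy's law: Z = ln(phi₀/phi) / c
Z = ln(0.55/0.06) / 0.59 = ln(9.167) / 0.59 = 2.2156 / 0.59 = 3.755 km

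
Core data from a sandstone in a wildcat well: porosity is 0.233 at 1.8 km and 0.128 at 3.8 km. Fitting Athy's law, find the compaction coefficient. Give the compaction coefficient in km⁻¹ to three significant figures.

0.300 km⁻¹

Athy: n(z) = n₀ e^(−βz) ⇒ n₁/n₂ = e^{β(z₂−z₁)} ⇒ β = ln(n₁/n₂)/(z₂−z₁)
β = ln(0.233/0.128) / (3.8 − 1.8) = ln(1.82) / 2 = 0.5990 / 2 = 0.2995 km⁻¹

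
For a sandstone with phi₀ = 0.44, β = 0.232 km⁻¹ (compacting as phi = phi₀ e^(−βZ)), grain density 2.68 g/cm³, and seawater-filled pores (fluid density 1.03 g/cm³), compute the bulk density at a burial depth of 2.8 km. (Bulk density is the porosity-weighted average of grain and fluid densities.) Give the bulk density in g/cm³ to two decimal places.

2.30 g/cm³

Porosity at depth: phi = 0.44·exp(−0.232×2.8) = 0.44×0.5223 = 0.2298
Bulk density: ρ_b = (1−phi)ρ_g + phi·ρ_f = 0.7702×2.68 + 0.2298×1.03
       = 2.064 + 0.237 = 2.301 g/cm³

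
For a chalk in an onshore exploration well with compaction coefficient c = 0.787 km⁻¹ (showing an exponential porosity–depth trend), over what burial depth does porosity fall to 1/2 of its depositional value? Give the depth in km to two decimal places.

0.88 km

n/n₀ = 1/2 ⇒ exp(−c·z) = 1/2 ⇒ z = ln(2) / c
z = 0.6931 / 0.787 = 0.881 km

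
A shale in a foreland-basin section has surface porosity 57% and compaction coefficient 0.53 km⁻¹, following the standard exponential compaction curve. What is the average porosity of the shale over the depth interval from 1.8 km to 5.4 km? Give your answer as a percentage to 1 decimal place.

9.8%

⟨n⟩ = (1/(d₂−d₁)) ∫ n₀ e^(−cd) dd = n₀·(e^(−c·d₁) − e^(−c·d₂)) / (c·(d₂−d₁))
e^(−0.53×1.8) = 0.3852; e^(−0.53×5.4) = 0.0572
⟨n⟩ = 0.57 × (0.3852 − 0.0572) / (0.53 × 3.6) = 0.57 × 0.1719 = 0.0980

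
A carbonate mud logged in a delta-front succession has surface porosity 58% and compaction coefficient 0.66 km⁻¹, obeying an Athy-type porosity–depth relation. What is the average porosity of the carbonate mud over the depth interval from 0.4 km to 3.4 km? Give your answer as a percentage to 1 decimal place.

19.4%

⟨φ⟩ = (1/(Z₂−Z₁)) ∫ φ₀ e^(−kZ) dZ = φ₀·(e^(−k·Z₁) − e^(−k·Z₂)) / (k·(Z₂−Z₁))
e^(−0.66×0.4) = 0.7680; e^(−0.66×3.4) = 0.1060
⟨φ⟩ = 0.58 × (0.7680 − 0.1060) / (0.66 × 3) = 0.58 × 0.3343 = 0.1939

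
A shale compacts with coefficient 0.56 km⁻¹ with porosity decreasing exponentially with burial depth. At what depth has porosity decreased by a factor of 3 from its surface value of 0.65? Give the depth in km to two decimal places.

1.96 km

φ/φ₀ = 1/3 ⇒ exp(−c·d) = 1/3 ⇒ d = ln(3) / c
d = 1.0986 / 0.56 = 1.962 km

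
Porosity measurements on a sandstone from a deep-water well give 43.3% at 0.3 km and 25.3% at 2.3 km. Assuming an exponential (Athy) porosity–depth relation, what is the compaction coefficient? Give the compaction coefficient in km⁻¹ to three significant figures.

0.269 km⁻¹

Athy: φ(Z) = φ₀ e^(−βZ) ⇒ φ₁/φ₂ = e^{β(Z₂−Z₁)} ⇒ β = ln(φ₁/φ₂)/(Z₂−Z₁)
β = ln(0.433/0.253) / (2.3 − 0.3) = ln(1.711) / 2 = 0.5373 / 2 = 0.2687 km⁻¹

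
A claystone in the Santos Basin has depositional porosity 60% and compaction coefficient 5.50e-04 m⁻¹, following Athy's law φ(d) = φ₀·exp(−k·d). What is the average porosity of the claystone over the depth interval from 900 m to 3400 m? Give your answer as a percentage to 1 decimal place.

Working in km (1 km = 1000 m; k in km⁻¹ = k in m⁻¹ × 1000):
⟨φ⟩ = (1/(d₂−d₁)) ∫ φ₀ e^(−kd) dd = φ₀·(e^(−k·d₁) − e^(−k·d₂)) / (k·(d₂−d₁))
e^(−0.55×0.9) = 0.6096; e^(−0.55×3.4) = 0.1541
⟨φ⟩ = 0.6 × (0.6096 − 0.1541) / (0.55 × 2.5) = 0.6 × 0.3312 = 0.1987

19.9%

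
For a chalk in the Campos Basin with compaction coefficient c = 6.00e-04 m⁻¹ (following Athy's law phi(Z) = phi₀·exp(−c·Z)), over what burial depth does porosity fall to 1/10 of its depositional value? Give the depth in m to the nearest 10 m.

3840 m

Working in km (1 km = 1000 m; c in km⁻¹ = c in m⁻¹ × 1000):
phi/phi₀ = 1/10 ⇒ exp(−c·Z) = 1/10 ⇒ Z = ln(10) / c
Z = 2.3026 / 0.6 = 3.838 km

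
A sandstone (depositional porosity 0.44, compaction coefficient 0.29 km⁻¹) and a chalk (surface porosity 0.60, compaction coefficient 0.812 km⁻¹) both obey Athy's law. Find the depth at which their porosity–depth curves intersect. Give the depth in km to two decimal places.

0.59 km

Set φ₀ₐ e^(−cₐZ) = φ₀ᵦ e^(−cᵦZ) ⇒ ln(φ₀ₐ/φ₀ᵦ) = (cₐ − cᵦ)·Z
Z = ln(0.44/0.6) / (0.29 − 0.812) = -0.3102 / -0.522 = 0.594 km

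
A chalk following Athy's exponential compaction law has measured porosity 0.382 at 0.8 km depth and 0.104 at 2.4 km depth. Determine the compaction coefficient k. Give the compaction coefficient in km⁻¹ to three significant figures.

0.813 km⁻¹

Athy: n(d) = n₀ e^(−kd) ⇒ n₁/n₂ = e^{k(d₂−d₁)} ⇒ k = ln(n₁/n₂)/(d₂−d₁)
k = ln(0.382/0.104) / (2.4 − 0.8) = ln(3.673) / 1.6 = 1.3010 / 1.6 = 0.8131 km⁻¹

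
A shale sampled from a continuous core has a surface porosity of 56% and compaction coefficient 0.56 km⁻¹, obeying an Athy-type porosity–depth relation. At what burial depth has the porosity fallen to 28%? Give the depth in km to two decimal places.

1.24 km

Invert Athy's law: d = ln(φ₀/φ) / β
d = ln(0.56/0.28) / 0.56 = ln(2) / 0.56 = 0.6931 / 0.56 = 1.238 km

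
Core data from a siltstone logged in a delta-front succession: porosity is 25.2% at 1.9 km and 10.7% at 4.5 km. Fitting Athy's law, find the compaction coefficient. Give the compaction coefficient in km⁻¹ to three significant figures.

Athy: n(Z) = n₀ e^(−kZ) ⇒ n₁/n₂ = e^{k(Z₂−Z₁)} ⇒ k = ln(n₁/n₂)/(Z₂−Z₁)
k = ln(0.252/0.107) / (4.5 − 1.9) = ln(2.355) / 2.6 = 0.8566 / 2.6 = 0.3295 km⁻¹

0.329 km⁻¹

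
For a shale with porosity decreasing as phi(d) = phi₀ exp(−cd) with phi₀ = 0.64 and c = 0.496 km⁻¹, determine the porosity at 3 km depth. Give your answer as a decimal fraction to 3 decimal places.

phi = phi₀·exp(−c·d) = 0.64 × exp(−0.496 × 3) = 0.64 × exp(−1.488)
  = 0.64 × 0.2258 = 0.1445

0.145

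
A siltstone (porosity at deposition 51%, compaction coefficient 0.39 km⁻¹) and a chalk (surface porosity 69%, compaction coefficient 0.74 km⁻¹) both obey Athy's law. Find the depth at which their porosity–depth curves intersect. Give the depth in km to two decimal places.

Set n₀ₐ e^(−βₐZ) = n₀ᵦ e^(−βᵦZ) ⇒ ln(n₀ₐ/n₀ᵦ) = (βₐ − βᵦ)·Z
Z = ln(0.51/0.69) / (0.39 − 0.74) = -0.3023 / -0.35 = 0.864 km

0.86 km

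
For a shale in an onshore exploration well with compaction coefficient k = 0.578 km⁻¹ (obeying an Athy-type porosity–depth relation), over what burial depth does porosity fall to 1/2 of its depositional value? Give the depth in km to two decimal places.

1.20 km

φ/φ₀ = 1/2 ⇒ exp(−k·z) = 1/2 ⇒ z = ln(2) / k
z = 0.6931 / 0.578 = 1.199 km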